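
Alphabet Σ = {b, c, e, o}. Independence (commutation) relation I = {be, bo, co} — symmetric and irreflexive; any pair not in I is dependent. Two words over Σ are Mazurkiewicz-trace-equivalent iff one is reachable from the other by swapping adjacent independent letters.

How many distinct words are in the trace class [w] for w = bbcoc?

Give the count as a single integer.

piece 0:b — minimal
piece 1:b rests on {0:b}
piece 2:c rests on {1:b}
piece 3:o — minimal
piece 4:c rests on {2:c}
minimal pieces: {0:b, 3:o}
ways to finish when only these pieces remain (= sum over removing one remaining piece with nothing left below it):
  1 left: {3}→1  {4}→1
  2 left: {2,4}→1  {3,4}→2
  3 left: {1,2,4}→1  {2,3,4}→3
  placing 0:b first → 4 extensions
  placing 3:o first → 1 extensions
total linear extensions = 5

5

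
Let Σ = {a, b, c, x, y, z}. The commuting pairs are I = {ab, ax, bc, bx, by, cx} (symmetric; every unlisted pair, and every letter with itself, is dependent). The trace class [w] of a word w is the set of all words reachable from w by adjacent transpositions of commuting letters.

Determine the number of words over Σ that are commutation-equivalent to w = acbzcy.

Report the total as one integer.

0(a) covers ∅
1(c) covers 0:a
2(b) covers ∅
3(z) covers 1:c, 2:b
4(c) covers 3:z
5(y) covers 4:c
floor of heap: 0:a, 2:b
completions by unplaced set U, small U first (add the entries for U minus each lowest piece of U):
  |U|=1: {5}:1
  |U|=2: {4,5}:1
  |U|=3: {3,4,5}:1
  |U|=4: {1,3,4,5}:1  {2,3,4,5}:1
  start at 0(a): 2
  start at 2(b): 1
sum over floor = 3

3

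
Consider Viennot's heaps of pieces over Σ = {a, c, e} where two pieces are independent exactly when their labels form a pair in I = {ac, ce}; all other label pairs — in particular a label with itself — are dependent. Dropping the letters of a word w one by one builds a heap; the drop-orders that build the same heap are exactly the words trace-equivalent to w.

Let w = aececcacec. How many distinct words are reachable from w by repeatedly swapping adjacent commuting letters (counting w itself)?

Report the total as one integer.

252

0(a) covers ∅
1(e) covers 0:a
2(c) covers ∅
3(e) covers 1:e
4(c) covers 2:c
5(c) covers 4:c
6(a) covers 3:e
7(c) covers 5:c
8(e) covers 6:a
9(c) covers 7:c
floor of heap: 0:a, 2:c
completions by unplaced set U, small U first (add the entries for U minus each lowest piece of U):
  |U|=1: {8}:1  {9}:1
  |U|=2: {6,8}:1  {7,9}:1  {8,9}:2
  |U|=3: {3,6,8}:1  {5,7,9}:1  {6,8,9}:3  {7,8,9}:3
  |U|=4: {1,3,6,8}:1  {3,6,8,9}:4  {4,5,7,9}:1  {5,7,8,9}:4  {6,7,8,9}:6
  |U|=5: {0,1,3,6,8}:1  {1,3,6,8,9}:5  {2,4,5,7,9}:1  {3,6,7,8,9}:10  {4,5,7,8,9}:5  {5,6,7,8,9}:10
  |U|=6: {0,1,3,6,8,9}:6  {1,3,6,7,8,9}:15  {2,4,5,7,8,9}:6  {3,5,6,7,8,9}:20  {4,5,6,7,8,9}:15
  |U|=7: {0,1,3,6,7,8,9}:21  {1,3,5,6,7,8,9}:35  {2,4,5,6,7,8,9}:21  {3,4,5,6,7,8,9}:35
  |U|=8: {0,1,3,5,6,7,8,9}:56  {1,3,4,5,6,7,8,9}:70  {2,3,4,5,6,7,8,9}:56
  start at 0(a): 126
  start at 2(c): 126
sum over floor = 252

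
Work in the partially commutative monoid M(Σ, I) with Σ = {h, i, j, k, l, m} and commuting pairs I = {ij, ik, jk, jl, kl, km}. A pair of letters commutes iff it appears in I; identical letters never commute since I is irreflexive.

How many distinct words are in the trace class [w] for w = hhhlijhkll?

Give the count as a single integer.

9

drop 0:h onto floor
drop 1:h onto {0:h}
drop 2:h onto {1:h}
drop 3:l onto {2:h}
drop 4:i onto {3:l}
drop 5:j onto {2:h}
drop 6:h onto {4:i, 5:j}
drop 7:k onto {6:h}
drop 8:l onto {6:h}
drop 9:l onto {8:l}
ground layer = {0:h}
drop-orders for the pieces not yet dropped (sum over which currently-grounded one goes next):
  1 to go: {7} 1  {9} 1
  2 to go: {7,9} 2  {8,9} 1
  3 to go: {7,8,9} 3
  4 to go: {6,7,8,9} 3
  5 to go: {4,6,7,8,9} 3  {5,6,7,8,9} 3
  6 to go: {3,4,6,7,8,9} 3  {4,5,6,7,8,9} 6
  7 to go: {3,4,5,6,7,8,9} 9
  8 to go: {2,3,4,5,6,7,8,9} 9
  if 0:h drops first: 9 orders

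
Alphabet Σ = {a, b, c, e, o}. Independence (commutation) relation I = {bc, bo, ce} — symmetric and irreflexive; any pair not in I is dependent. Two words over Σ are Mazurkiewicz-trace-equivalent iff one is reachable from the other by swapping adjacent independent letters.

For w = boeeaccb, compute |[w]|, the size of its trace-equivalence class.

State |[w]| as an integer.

0(b) covers ∅
1(o) covers ∅
2(e) covers 0:b, 1:o
3(e) covers 2:e
4(a) covers 3:e
5(c) covers 4:a
6(c) covers 5:c
7(b) covers 4:a
floor of heap: 0:b, 1:o
completions by unplaced set U, small U first (add the entries for U minus each lowest piece of U):
  |U|=1: {6}:1  {7}:1
  |U|=2: {5,6}:1  {6,7}:2
  |U|=3: {5,6,7}:3
  |U|=4: {4,5,6,7}:3
  |U|=5: {3,4,5,6,7}:3
  |U|=6: {2,3,4,5,6,7}:3
  start at 0(b): 3
  start at 1(o): 3
sum over floor = 6

6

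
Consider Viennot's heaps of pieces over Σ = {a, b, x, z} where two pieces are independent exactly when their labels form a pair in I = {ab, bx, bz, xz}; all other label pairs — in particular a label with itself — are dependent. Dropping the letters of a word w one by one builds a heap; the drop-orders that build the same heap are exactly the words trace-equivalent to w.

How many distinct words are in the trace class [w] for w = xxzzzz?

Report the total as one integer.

15

0(x) covers ∅
1(x) covers 0:x
2(z) covers ∅
3(z) covers 2:z
4(z) covers 3:z
5(z) covers 4:z
floor of heap: 0:x, 2:z
completions by unplaced set U, small U first (add the entries for U minus each lowest piece of U):
  |U|=1: {1}:1  {5}:1
  |U|=2: {0,1}:1  {1,5}:2  {4,5}:1
  |U|=3: {0,1,5}:3  {1,4,5}:3  {3,4,5}:1
  |U|=4: {0,1,4,5}:6  {1,3,4,5}:4  {2,3,4,5}:1
  start at 0(x): 5
  start at 2(z): 10
sum over floor = 15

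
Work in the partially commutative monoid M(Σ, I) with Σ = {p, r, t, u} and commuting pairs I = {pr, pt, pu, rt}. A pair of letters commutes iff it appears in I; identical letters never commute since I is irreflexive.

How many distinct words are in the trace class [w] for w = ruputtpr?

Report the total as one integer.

84

piece 0:r — minimal
piece 1:u rests on {0:r}
piece 2:p — minimal
piece 3:u rests on {1:u}
piece 4:t rests on {3:u}
piece 5:t rests on {4:t}
piece 6:p rests on {2:p}
piece 7:r rests on {3:u}
minimal pieces: {0:r, 2:p}
ways to finish when only these pieces remain (= sum over removing one remaining piece with nothing left below it):
  1 left: {5}→1  {6}→1  {7}→1
  2 left: {2,6}→1  {4,5}→1  {5,6}→2  {5,7}→2  {6,7}→2
  3 left: {2,5,6}→3  {2,6,7}→3  {4,5,6}→3  {4,5,7}→3  {5,6,7}→6
  4 left: {2,4,5,6}→6  {2,5,6,7}→12  {3,4,5,7}→3  {4,5,6,7}→12
  5 left: {1,3,4,5,7}→3  {2,4,5,6,7}→30  {3,4,5,6,7}→15
  6 left: {0,1,3,4,5,7}→3  {1,3,4,5,6,7}→18  {2,3,4,5,6,7}→45
  placing 0:r first → 63 extensions
  placing 2:p first → 21 extensions
total linear extensions = 84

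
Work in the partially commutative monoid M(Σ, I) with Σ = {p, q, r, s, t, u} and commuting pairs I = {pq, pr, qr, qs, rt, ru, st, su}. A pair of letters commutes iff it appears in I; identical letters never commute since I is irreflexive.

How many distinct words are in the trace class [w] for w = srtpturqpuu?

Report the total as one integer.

162

0(s) covers ∅
1(r) covers 0:s
2(t) covers ∅
3(p) covers 0:s, 2:t
4(t) covers 3:p
5(u) covers 4:t
6(r) covers 1:r
7(q) covers 5:u
8(p) covers 5:u
9(u) covers 7:q, 8:p
10(u) covers 9:u
floor of heap: 0:s, 2:t
completions by unplaced set U, small U first (add the entries for U minus each lowest piece of U):
  |U|=1: {6}:1  {10}:1
  |U|=2: {1,6}:1  {6,10}:2  {9,10}:1
  |U|=3: {1,6,10}:3  {6,9,10}:3  {7,9,10}:1  {8,9,10}:1
  |U|=4: {1,6,9,10}:6  {6,7,9,10}:4  {6,8,9,10}:4  {7,8,9,10}:2
  |U|=5: {1,6,7,9,10}:10  {1,6,8,9,10}:10  {5,7,8,9,10}:2  {6,7,8,9,10}:10
  |U|=6: {1,6,7,8,9,10}:30  {4,5,7,8,9,10}:2  {5,6,7,8,9,10}:12
  |U|=7: {1,5,6,7,8,9,10}:42  {3,4,5,7,8,9,10}:2  {4,5,6,7,8,9,10}:14
  |U|=8: {1,4,5,6,7,8,9,10}:56  {2,3,4,5,7,8,9,10}:2  {3,4,5,6,7,8,9,10}:16
  |U|=9: {1,3,4,5,6,7,8,9,10}:72  {2,3,4,5,6,7,8,9,10}:18
  start at 0(s): 90
  start at 2(t): 72
sum over floor = 162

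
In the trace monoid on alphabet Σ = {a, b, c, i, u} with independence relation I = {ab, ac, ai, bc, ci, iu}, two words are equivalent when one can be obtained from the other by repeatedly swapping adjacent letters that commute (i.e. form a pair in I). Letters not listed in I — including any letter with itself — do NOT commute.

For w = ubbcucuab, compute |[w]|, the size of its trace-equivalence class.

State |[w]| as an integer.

6

piece 0:u — minimal
piece 1:b rests on {0:u}
piece 2:b rests on {1:b}
piece 3:c rests on {0:u}
piece 4:u rests on {2:b, 3:c}
piece 5:c rests on {4:u}
piece 6:u rests on {5:c}
piece 7:a rests on {6:u}
piece 8:b rests on {6:u}
minimal pieces: {0:u}
ways to finish when only these pieces remain (= sum over removing one remaining piece with nothing left below it):
  1 left: {7}→1  {8}→1
  2 left: {7,8}→2
  3 left: {6,7,8}→2
  4 left: {5,6,7,8}→2
  5 left: {4,5,6,7,8}→2
  6 left: {2,4,5,6,7,8}→2  {3,4,5,6,7,8}→2
  7 left: {1,2,4,5,6,7,8}→2  {2,3,4,5,6,7,8}→4
  placing 0:u first → 6 extensions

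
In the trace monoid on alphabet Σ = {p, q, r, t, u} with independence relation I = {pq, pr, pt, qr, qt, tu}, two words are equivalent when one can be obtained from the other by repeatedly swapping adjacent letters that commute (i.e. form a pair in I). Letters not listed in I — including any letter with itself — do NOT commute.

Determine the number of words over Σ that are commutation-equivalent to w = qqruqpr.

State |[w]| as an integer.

0(q) covers ∅
1(q) covers 0:q
2(r) covers ∅
3(u) covers 1:q, 2:r
4(q) covers 3:u
5(p) covers 3:u
6(r) covers 3:u
floor of heap: 0:q, 2:r
completions by unplaced set U, small U first (add the entries for U minus each lowest piece of U):
  |U|=1: {4}:1  {5}:1  {6}:1
  |U|=2: {4,5}:2  {4,6}:2  {5,6}:2
  |U|=3: {4,5,6}:6
  |U|=4: {3,4,5,6}:6
  |U|=5: {1,3,4,5,6}:6  {2,3,4,5,6}:6
  start at 0(q): 12
  start at 2(r): 6
sum over floor = 18

18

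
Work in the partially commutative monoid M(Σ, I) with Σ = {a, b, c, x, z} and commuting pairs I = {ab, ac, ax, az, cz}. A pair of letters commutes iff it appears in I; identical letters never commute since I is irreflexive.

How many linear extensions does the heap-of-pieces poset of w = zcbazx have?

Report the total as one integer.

12

#0=z has no predecessor
#1=c has no predecessor
#2=b depends on [0:z, 1:c]
#3=a has no predecessor
#4=z depends on [2:b]
#5=x depends on [4:z]
sources: [0:z, 1:c, 3:a]
N(rest) = Σ N(rest − s) over sources s of rest; N(one piece) = 1:
  size 1 → [3]=1  [5]=1
  size 2 → [3,5]=2  [4,5]=1
  size 3 → [2,4,5]=1  [3,4,5]=3
  size 4 → [0,2,4,5]=1  [1,2,4,5]=1  [2,3,4,5]=4
  first=0(z) contributes 5
  first=1(c) contributes 5
  first=3(a) contributes 2
|[w]| = 12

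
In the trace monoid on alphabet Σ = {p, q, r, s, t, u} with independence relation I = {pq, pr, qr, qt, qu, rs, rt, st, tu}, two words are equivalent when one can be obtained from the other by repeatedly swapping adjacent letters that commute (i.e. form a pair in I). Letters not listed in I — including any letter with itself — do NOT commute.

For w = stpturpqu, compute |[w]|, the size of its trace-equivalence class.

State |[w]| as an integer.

75

piece 0:s — minimal
piece 1:t — minimal
piece 2:p rests on {0:s, 1:t}
piece 3:t rests on {2:p}
piece 4:u rests on {2:p}
piece 5:r rests on {4:u}
piece 6:p rests on {3:t, 4:u}
piece 7:q rests on {0:s}
piece 8:u rests on {5:r, 6:p}
minimal pieces: {0:s, 1:t}
ways to finish when only these pieces remain (= sum over removing one remaining piece with nothing left below it):
  1 left: {7}→1  {8}→1
  2 left: {5,8}→1  {6,8}→1  {7,8}→2
  3 left: {3,6,8}→1  {5,6,8}→2  {5,7,8}→3  {6,7,8}→3
  4 left: {3,5,6,8}→3  {3,6,7,8}→4  {4,5,6,8}→2  {5,6,7,8}→8
  5 left: {3,4,5,6,8}→5  {3,5,6,7,8}→15  {4,5,6,7,8}→10
  6 left: {2,3,4,5,6,8}→5  {3,4,5,6,7,8}→30
  7 left: {1,2,3,4,5,6,8}→5  {2,3,4,5,6,7,8}→35
  placing 0:s first → 40 extensions
  placing 1:t first → 35 extensions
total linear extensions = 75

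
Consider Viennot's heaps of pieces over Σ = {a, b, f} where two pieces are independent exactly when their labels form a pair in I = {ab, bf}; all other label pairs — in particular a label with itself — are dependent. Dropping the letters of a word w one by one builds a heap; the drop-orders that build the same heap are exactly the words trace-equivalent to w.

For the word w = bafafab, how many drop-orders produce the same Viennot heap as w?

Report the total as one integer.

21

#0=b has no predecessor
#1=a has no predecessor
#2=f depends on [1:a]
#3=a depends on [2:f]
#4=f depends on [3:a]
#5=a depends on [4:f]
#6=b depends on [0:b]
sources: [0:b, 1:a]
N(rest) = Σ N(rest − s) over sources s of rest; N(one piece) = 1:
  size 1 → [5]=1  [6]=1
  size 2 → [0,6]=1  [4,5]=1  [5,6]=2
  size 3 → [0,5,6]=3  [3,4,5]=1  [4,5,6]=3
  size 4 → [0,4,5,6]=6  [2,3,4,5]=1  [3,4,5,6]=4
  size 5 → [0,3,4,5,6]=10  [1,2,3,4,5]=1  [2,3,4,5,6]=5
  first=0(b) contributes 6
  first=1(a) contributes 15
|[w]| = 21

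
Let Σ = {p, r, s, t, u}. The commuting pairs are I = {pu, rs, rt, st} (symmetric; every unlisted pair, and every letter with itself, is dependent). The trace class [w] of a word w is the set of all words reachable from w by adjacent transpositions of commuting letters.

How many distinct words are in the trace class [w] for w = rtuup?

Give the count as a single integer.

piece 0:r — minimal
piece 1:t — minimal
piece 2:u rests on {0:r, 1:t}
piece 3:u rests on {2:u}
piece 4:p rests on {0:r, 1:t}
minimal pieces: {0:r, 1:t}
ways to finish when only these pieces remain (= sum over removing one remaining piece with nothing left below it):
  1 left: {3}→1  {4}→1
  2 left: {2,3}→1  {3,4}→2
  3 left: {2,3,4}→3
  placing 0:r first → 3 extensions
  placing 1:t first → 3 extensions
total linear extensions = 6

6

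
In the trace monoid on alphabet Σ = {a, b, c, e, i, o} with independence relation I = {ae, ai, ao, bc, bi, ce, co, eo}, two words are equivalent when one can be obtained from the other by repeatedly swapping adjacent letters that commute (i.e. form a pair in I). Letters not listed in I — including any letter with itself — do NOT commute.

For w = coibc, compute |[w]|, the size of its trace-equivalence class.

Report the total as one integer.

7

drop 0:c onto floor
drop 1:o onto floor
drop 2:i onto {0:c, 1:o}
drop 3:b onto {1:o}
drop 4:c onto {2:i}
ground layer = {0:c, 1:o}
drop-orders for the pieces not yet dropped (sum over which currently-grounded one goes next):
  1 to go: {3} 1  {4} 1
  2 to go: {2,4} 1  {3,4} 2
  3 to go: {0,2,4} 1  {2,3,4} 3
  if 0:c drops first: 3 orders
  if 1:o drops first: 4 orders
heap linearizations: 7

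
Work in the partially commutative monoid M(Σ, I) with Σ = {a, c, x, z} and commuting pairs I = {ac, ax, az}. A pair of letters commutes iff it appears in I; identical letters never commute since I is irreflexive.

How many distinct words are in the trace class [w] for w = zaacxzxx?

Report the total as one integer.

28

drop 0:z onto floor
drop 1:a onto floor
drop 2:a onto {1:a}
drop 3:c onto {0:z}
drop 4:x onto {3:c}
drop 5:z onto {4:x}
drop 6:x onto {5:z}
drop 7:x onto {6:x}
ground layer = {0:z, 1:a}
drop-orders for the pieces not yet dropped (sum over which currently-grounded one goes next):
  1 to go: {2} 1  {7} 1
  2 to go: {1,2} 1  {2,7} 2  {6,7} 1
  3 to go: {1,2,7} 3  {2,6,7} 3  {5,6,7} 1
  4 to go: {1,2,6,7} 6  {2,5,6,7} 4  {4,5,6,7} 1
  5 to go: {1,2,5,6,7} 10  {2,4,5,6,7} 5  {3,4,5,6,7} 1
  6 to go: {0,3,4,5,6,7} 1  {1,2,4,5,6,7} 15  {2,3,4,5,6,7} 6
  if 0:z drops first: 21 orders
  if 1:a drops first: 7 orders
heap linearizations: 28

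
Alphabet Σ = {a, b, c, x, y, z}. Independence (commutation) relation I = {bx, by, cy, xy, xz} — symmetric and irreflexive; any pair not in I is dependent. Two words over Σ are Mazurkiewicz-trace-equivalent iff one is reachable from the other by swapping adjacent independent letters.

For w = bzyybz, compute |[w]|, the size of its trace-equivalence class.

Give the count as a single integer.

0(b) covers ∅
1(z) covers 0:b
2(y) covers 1:z
3(y) covers 2:y
4(b) covers 1:z
5(z) covers 3:y, 4:b
floor of heap: 0:b
completions by unplaced set U, small U first (add the entries for U minus each lowest piece of U):
  |U|=1: {5}:1
  |U|=2: {3,5}:1  {4,5}:1
  |U|=3: {2,3,5}:1  {3,4,5}:2
  |U|=4: {2,3,4,5}:3
  start at 0(b): 3

3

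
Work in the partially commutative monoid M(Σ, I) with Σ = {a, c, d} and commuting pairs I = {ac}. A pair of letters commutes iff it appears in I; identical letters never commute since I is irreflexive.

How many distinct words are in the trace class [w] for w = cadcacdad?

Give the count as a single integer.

6

0(c) covers ∅
1(a) covers ∅
2(d) covers 0:c, 1:a
3(c) covers 2:d
4(a) covers 2:d
5(c) covers 3:c
6(d) covers 4:a, 5:c
7(a) covers 6:d
8(d) covers 7:a
floor of heap: 0:c, 1:a
completions by unplaced set U, small U first (add the entries for U minus each lowest piece of U):
  |U|=1: {8}:1
  |U|=2: {7,8}:1
  |U|=3: {6,7,8}:1
  |U|=4: {4,6,7,8}:1  {5,6,7,8}:1
  |U|=5: {3,5,6,7,8}:1  {4,5,6,7,8}:2
  |U|=6: {3,4,5,6,7,8}:3
  |U|=7: {2,3,4,5,6,7,8}:3
  start at 0(c): 3
  start at 1(a): 3
sum over floor = 6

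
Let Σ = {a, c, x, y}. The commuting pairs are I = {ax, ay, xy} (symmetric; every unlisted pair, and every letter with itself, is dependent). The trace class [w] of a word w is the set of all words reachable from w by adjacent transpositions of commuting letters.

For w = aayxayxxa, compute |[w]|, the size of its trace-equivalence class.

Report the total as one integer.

1260

0(a) covers ∅
1(a) covers 0:a
2(y) covers ∅
3(x) covers ∅
4(a) covers 1:a
5(y) covers 2:y
6(x) covers 3:x
7(x) covers 6:x
8(a) covers 4:a
floor of heap: 0:a, 2:y, 3:x
completions by unplaced set U, small U first (add the entries for U minus each lowest piece of U):
  |U|=1: {5}:1  {7}:1  {8}:1
  |U|=2: {2,5}:1  {4,8}:1  {5,7}:2  {5,8}:2  {6,7}:1  {7,8}:2
  |U|=3: {1,4,8}:1  {2,5,7}:3  {2,5,8}:3  {3,6,7}:1  {4,5,8}:3  {4,7,8}:3  {5,6,7}:3  {5,7,8}:6  {6,7,8}:3
  |U|=4: {0,1,4,8}:1  {1,4,5,8}:4  {1,4,7,8}:4  {2,4,5,8}:6  {2,5,6,7}:6  {2,5,7,8}:12  {3,5,6,7}:4  {3,6,7,8}:4  {4,5,7,8}:12  {4,6,7,8}:6  {5,6,7,8}:12
  |U|=5: {0,1,4,5,8}:5  {0,1,4,7,8}:5  {1,2,4,5,8}:10  {1,4,5,7,8}:20  {1,4,6,7,8}:10  {2,3,5,6,7}:10  {2,4,5,7,8}:30  {2,5,6,7,8}:30  {3,4,6,7,8}:10  {3,5,6,7,8}:20  {4,5,6,7,8}:30
  |U|=6: {0,1,2,4,5,8}:15  {0,1,4,5,7,8}:30  {0,1,4,6,7,8}:15  {1,2,4,5,7,8}:60  {1,3,4,6,7,8}:20  {1,4,5,6,7,8}:60  {2,3,5,6,7,8}:60  {2,4,5,6,7,8}:90  {3,4,5,6,7,8}:60
  |U|=7: {0,1,2,4,5,7,8}:105  {0,1,3,4,6,7,8}:35  {0,1,4,5,6,7,8}:105  {1,2,4,5,6,7,8}:210  {1,3,4,5,6,7,8}:140  {2,3,4,5,6,7,8}:210
  start at 0(a): 560
  start at 2(y): 280
  start at 3(x): 420
sum over floor = 1260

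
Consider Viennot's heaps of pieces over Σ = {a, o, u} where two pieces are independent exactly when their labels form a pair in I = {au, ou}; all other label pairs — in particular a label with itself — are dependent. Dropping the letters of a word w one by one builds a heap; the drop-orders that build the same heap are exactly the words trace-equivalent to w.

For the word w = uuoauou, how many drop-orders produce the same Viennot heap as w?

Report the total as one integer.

#0=u has no predecessor
#1=u depends on [0:u]
#2=o has no predecessor
#3=a depends on [2:o]
#4=u depends on [1:u]
#5=o depends on [3:a]
#6=u depends on [4:u]
sources: [0:u, 2:o]
N(rest) = Σ N(rest − s) over sources s of rest; N(one piece) = 1:
  size 1 → [5]=1  [6]=1
  size 2 → [3,5]=1  [4,6]=1  [5,6]=2
  size 3 → [1,4,6]=1  [2,3,5]=1  [3,5,6]=3  [4,5,6]=3
  size 4 → [0,1,4,6]=1  [1,4,5,6]=4  [2,3,5,6]=4  [3,4,5,6]=6
  size 5 → [0,1,4,5,6]=5  [1,3,4,5,6]=10  [2,3,4,5,6]=10
  first=0(u) contributes 20
  first=2(o) contributes 15
|[w]| = 35

35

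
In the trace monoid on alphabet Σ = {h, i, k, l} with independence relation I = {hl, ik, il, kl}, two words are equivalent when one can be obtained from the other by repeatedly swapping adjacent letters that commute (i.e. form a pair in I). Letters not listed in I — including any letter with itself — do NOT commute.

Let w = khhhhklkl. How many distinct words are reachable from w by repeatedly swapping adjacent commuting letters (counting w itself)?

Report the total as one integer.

36

piece 0:k — minimal
piece 1:h rests on {0:k}
piece 2:h rests on {1:h}
piece 3:h rests on {2:h}
piece 4:h rests on {3:h}
piece 5:k rests on {4:h}
piece 6:l — minimal
piece 7:k rests on {5:k}
piece 8:l rests on {6:l}
minimal pieces: {0:k, 6:l}
ways to finish when only these pieces remain (= sum over removing one remaining piece with nothing left below it):
  1 left: {7}→1  {8}→1
  2 left: {5,7}→1  {6,8}→1  {7,8}→2
  3 left: {4,5,7}→1  {5,7,8}→3  {6,7,8}→3
  4 left: {3,4,5,7}→1  {4,5,7,8}→4  {5,6,7,8}→6
  5 left: {2,3,4,5,7}→1  {3,4,5,7,8}→5  {4,5,6,7,8}→10
  6 left: {1,2,3,4,5,7}→1  {2,3,4,5,7,8}→6  {3,4,5,6,7,8}→15
  7 left: {0,1,2,3,4,5,7}→1  {1,2,3,4,5,7,8}→7  {2,3,4,5,6,7,8}→21
  placing 0:k first → 28 extensions
  placing 6:l first → 8 extensions
total linear extensions = 36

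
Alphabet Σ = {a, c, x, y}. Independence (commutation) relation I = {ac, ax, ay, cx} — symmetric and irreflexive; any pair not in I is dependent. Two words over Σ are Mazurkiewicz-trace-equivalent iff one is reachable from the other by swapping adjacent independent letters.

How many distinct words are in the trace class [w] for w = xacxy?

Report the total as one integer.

15

#0=x has no predecessor
#1=a has no predecessor
#2=c has no predecessor
#3=x depends on [0:x]
#4=y depends on [2:c, 3:x]
sources: [0:x, 1:a, 2:c]
N(rest) = Σ N(rest − s) over sources s of rest; N(one piece) = 1:
  size 1 → [1]=1  [4]=1
  size 2 → [1,4]=2  [2,4]=1  [3,4]=1
  size 3 → [0,3,4]=1  [1,2,4]=3  [1,3,4]=3  [2,3,4]=2
  first=0(x) contributes 8
  first=1(a) contributes 3
  first=2(c) contributes 4
|[w]| = 15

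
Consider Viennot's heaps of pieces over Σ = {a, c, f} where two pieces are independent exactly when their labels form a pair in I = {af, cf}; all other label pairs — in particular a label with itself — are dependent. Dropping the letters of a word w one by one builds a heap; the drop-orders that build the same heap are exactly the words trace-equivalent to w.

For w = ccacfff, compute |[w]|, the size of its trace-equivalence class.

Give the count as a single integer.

35

#0=c has no predecessor
#1=c depends on [0:c]
#2=a depends on [1:c]
#3=c depends on [2:a]
#4=f has no predecessor
#5=f depends on [4:f]
#6=f depends on [5:f]
sources: [0:c, 4:f]
N(rest) = Σ N(rest − s) over sources s of rest; N(one piece) = 1:
  size 1 → [3]=1  [6]=1
  size 2 → [2,3]=1  [3,6]=2  [5,6]=1
  size 3 → [1,2,3]=1  [2,3,6]=3  [3,5,6]=3  [4,5,6]=1
  size 4 → [0,1,2,3]=1  [1,2,3,6]=4  [2,3,5,6]=6  [3,4,5,6]=4
  size 5 → [0,1,2,3,6]=5  [1,2,3,5,6]=10  [2,3,4,5,6]=10
  first=0(c) contributes 20
  first=4(f) contributes 15
|[w]| = 35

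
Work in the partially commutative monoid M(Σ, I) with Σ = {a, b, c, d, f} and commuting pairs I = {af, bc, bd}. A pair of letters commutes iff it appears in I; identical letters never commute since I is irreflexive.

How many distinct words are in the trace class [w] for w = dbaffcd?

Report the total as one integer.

0(d) covers ∅
1(b) covers ∅
2(a) covers 0:d, 1:b
3(f) covers 0:d, 1:b
4(f) covers 3:f
5(c) covers 2:a, 4:f
6(d) covers 5:c
floor of heap: 0:d, 1:b
completions by unplaced set U, small U first (add the entries for U minus each lowest piece of U):
  |U|=1: {6}:1
  |U|=2: {5,6}:1
  |U|=3: {2,5,6}:1  {4,5,6}:1
  |U|=4: {2,4,5,6}:2  {3,4,5,6}:1
  |U|=5: {2,3,4,5,6}:3
  start at 0(d): 3
  start at 1(b): 3
sum over floor = 6

6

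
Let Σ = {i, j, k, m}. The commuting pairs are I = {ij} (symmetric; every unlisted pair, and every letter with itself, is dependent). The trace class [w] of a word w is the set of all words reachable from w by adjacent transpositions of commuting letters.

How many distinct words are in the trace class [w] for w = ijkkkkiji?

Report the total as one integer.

6

drop 0:i onto floor
drop 1:j onto floor
drop 2:k onto {0:i, 1:j}
drop 3:k onto {2:k}
drop 4:k onto {3:k}
drop 5:k onto {4:k}
drop 6:i onto {5:k}
drop 7:j onto {5:k}
drop 8:i onto {6:i}
ground layer = {0:i, 1:j}
drop-orders for the pieces not yet dropped (sum over which currently-grounded one goes next):
  1 to go: {7} 1  {8} 1
  2 to go: {6,8} 1  {7,8} 2
  3 to go: {6,7,8} 3
  4 to go: {5,6,7,8} 3
  5 to go: {4,5,6,7,8} 3
  6 to go: {3,4,5,6,7,8} 3
  7 to go: {2,3,4,5,6,7,8} 3
  if 0:i drops first: 3 orders
  if 1:j drops first: 3 orders
heap linearizations: 6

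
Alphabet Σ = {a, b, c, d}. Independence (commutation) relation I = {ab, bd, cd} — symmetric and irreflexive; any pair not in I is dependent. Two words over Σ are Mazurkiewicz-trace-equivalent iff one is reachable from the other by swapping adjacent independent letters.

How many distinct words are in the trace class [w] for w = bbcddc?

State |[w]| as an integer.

piece 0:b — minimal
piece 1:b rests on {0:b}
piece 2:c rests on {1:b}
piece 3:d — minimal
piece 4:d rests on {3:d}
piece 5:c rests on {2:c}
minimal pieces: {0:b, 3:d}
ways to finish when only these pieces remain (= sum over removing one remaining piece with nothing left below it):
  1 left: {4}→1  {5}→1
  2 left: {2,5}→1  {3,4}→1  {4,5}→2
  3 left: {1,2,5}→1  {2,4,5}→3  {3,4,5}→3
  4 left: {0,1,2,5}→1  {1,2,4,5}→4  {2,3,4,5}→6
  placing 0:b first → 10 extensions
  placing 3:d first → 5 extensions
total linear extensions = 15

15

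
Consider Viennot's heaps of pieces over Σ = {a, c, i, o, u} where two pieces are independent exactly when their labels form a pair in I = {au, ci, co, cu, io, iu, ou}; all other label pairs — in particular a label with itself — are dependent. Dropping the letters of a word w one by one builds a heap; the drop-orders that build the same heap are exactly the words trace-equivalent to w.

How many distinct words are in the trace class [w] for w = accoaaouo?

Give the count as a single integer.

0(a) covers ∅
1(c) covers 0:a
2(c) covers 1:c
3(o) covers 0:a
4(a) covers 2:c, 3:o
5(a) covers 4:a
6(o) covers 5:a
7(u) covers ∅
8(o) covers 6:o
floor of heap: 0:a, 7:u
completions by unplaced set U, small U first (add the entries for U minus each lowest piece of U):
  |U|=1: {7}:1  {8}:1
  |U|=2: {6,8}:1  {7,8}:2
  |U|=3: {5,6,8}:1  {6,7,8}:3
  |U|=4: {4,5,6,8}:1  {5,6,7,8}:4
  |U|=5: {2,4,5,6,8}:1  {3,4,5,6,8}:1  {4,5,6,7,8}:5
  |U|=6: {1,2,4,5,6,8}:1  {2,3,4,5,6,8}:2  {2,4,5,6,7,8}:6  {3,4,5,6,7,8}:6
  |U|=7: {1,2,3,4,5,6,8}:3  {1,2,4,5,6,7,8}:7  {2,3,4,5,6,7,8}:14
  start at 0(a): 24
  start at 7(u): 3
sum over floor = 27

27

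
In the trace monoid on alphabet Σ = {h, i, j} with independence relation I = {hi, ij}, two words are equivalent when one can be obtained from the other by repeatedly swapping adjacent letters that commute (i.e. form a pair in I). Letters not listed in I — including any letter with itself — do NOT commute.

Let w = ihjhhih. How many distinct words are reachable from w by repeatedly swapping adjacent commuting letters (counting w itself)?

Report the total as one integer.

drop 0:i onto floor
drop 1:h onto floor
drop 2:j onto {1:h}
drop 3:h onto {2:j}
drop 4:h onto {3:h}
drop 5:i onto {0:i}
drop 6:h onto {4:h}
ground layer = {0:i, 1:h}
drop-orders for the pieces not yet dropped (sum over which currently-grounded one goes next):
  1 to go: {5} 1  {6} 1
  2 to go: {0,5} 1  {4,6} 1  {5,6} 2
  3 to go: {0,5,6} 3  {3,4,6} 1  {4,5,6} 3
  4 to go: {0,4,5,6} 6  {2,3,4,6} 1  {3,4,5,6} 4
  5 to go: {0,3,4,5,6} 10  {1,2,3,4,6} 1  {2,3,4,5,6} 5
  if 0:i drops first: 6 orders
  if 1:h drops first: 15 orders
heap linearizations: 21

21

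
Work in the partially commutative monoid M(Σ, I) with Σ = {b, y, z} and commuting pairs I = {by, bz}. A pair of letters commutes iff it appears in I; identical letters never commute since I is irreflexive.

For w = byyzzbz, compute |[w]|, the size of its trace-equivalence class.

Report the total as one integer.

21

#0=b has no predecessor
#1=y has no predecessor
#2=y depends on [1:y]
#3=z depends on [2:y]
#4=z depends on [3:z]
#5=b depends on [0:b]
#6=z depends on [4:z]
sources: [0:b, 1:y]
N(rest) = Σ N(rest − s) over sources s of rest; N(one piece) = 1:
  size 1 → [5]=1  [6]=1
  size 2 → [0,5]=1  [4,6]=1  [5,6]=2
  size 3 → [0,5,6]=3  [3,4,6]=1  [4,5,6]=3
  size 4 → [0,4,5,6]=6  [2,3,4,6]=1  [3,4,5,6]=4
  size 5 → [0,3,4,5,6]=10  [1,2,3,4,6]=1  [2,3,4,5,6]=5
  first=0(b) contributes 6
  first=1(y) contributes 15
|[w]| = 21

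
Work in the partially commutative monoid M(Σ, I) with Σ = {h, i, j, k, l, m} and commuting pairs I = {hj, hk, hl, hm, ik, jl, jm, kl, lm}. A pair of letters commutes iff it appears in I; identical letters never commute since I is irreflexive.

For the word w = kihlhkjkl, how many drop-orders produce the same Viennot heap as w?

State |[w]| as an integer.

720

0(k) covers ∅
1(i) covers ∅
2(h) covers 1:i
3(l) covers 1:i
4(h) covers 2:h
5(k) covers 0:k
6(j) covers 1:i, 5:k
7(k) covers 6:j
8(l) covers 3:l
floor of heap: 0:k, 1:i
completions by unplaced set U, small U first (add the entries for U minus each lowest piece of U):
  |U|=1: {4}:1  {7}:1  {8}:1
  |U|=2: {2,4}:1  {3,8}:1  {4,7}:2  {4,8}:2  {6,7}:1  {7,8}:2
  |U|=3: {2,4,7}:3  {2,4,8}:3  {3,4,8}:3  {3,7,8}:3  {4,6,7}:3  {4,7,8}:6  {5,6,7}:1  {6,7,8}:3
  |U|=4: {0,5,6,7}:1  {2,3,4,8}:6  {2,4,6,7}:6  {2,4,7,8}:12  {3,4,7,8}:12  {3,6,7,8}:6  {4,5,6,7}:4  {4,6,7,8}:12  {5,6,7,8}:4
  |U|=5: {0,4,5,6,7}:5  {0,5,6,7,8}:5  {2,3,4,7,8}:30  {2,4,5,6,7}:10  {2,4,6,7,8}:30  {3,4,6,7,8}:30  {3,5,6,7,8}:10  {4,5,6,7,8}:20
  |U|=6: {0,2,4,5,6,7}:15  {0,3,5,6,7,8}:15  {0,4,5,6,7,8}:30  {2,3,4,6,7,8}:90  {2,4,5,6,7,8}:60  {3,4,5,6,7,8}:60
  |U|=7: {0,2,4,5,6,7,8}:105  {0,3,4,5,6,7,8}:105  {1,2,3,4,6,7,8}:90  {2,3,4,5,6,7,8}:210
  start at 0(k): 300
  start at 1(i): 420
sum over floor = 720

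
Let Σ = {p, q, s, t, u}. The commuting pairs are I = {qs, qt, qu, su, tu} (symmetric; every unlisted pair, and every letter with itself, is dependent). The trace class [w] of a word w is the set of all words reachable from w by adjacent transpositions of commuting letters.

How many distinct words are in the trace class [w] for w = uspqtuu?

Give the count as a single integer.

24

0(u) covers ∅
1(s) covers ∅
2(p) covers 0:u, 1:s
3(q) covers 2:p
4(t) covers 2:p
5(u) covers 2:p
6(u) covers 5:u
floor of heap: 0:u, 1:s
completions by unplaced set U, small U first (add the entries for U minus each lowest piece of U):
  |U|=1: {3}:1  {4}:1  {6}:1
  |U|=2: {3,4}:2  {3,6}:2  {4,6}:2  {5,6}:1
  |U|=3: {3,4,6}:6  {3,5,6}:3  {4,5,6}:3
  |U|=4: {3,4,5,6}:12
  |U|=5: {2,3,4,5,6}:12
  start at 0(u): 12
  start at 1(s): 12
sum over floor = 24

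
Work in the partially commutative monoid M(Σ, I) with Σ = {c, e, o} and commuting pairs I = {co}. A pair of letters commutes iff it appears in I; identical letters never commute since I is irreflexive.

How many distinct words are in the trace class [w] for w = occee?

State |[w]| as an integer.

3

piece 0:o — minimal
piece 1:c — minimal
piece 2:c rests on {1:c}
piece 3:e rests on {0:o, 2:c}
piece 4:e rests on {3:e}
minimal pieces: {0:o, 1:c}
ways to finish when only these pieces remain (= sum over removing one remaining piece with nothing left below it):
  1 left: {4}→1
  2 left: {3,4}→1
  3 left: {0,3,4}→1  {2,3,4}→1
  placing 0:o first → 1 extensions
  placing 1:c first → 2 extensions
total linear extensions = 3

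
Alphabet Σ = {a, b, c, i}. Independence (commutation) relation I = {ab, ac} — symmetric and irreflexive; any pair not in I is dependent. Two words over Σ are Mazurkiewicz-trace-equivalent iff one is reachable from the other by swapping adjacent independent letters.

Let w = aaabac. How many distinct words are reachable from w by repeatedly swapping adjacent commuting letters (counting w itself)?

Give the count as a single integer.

#0=a has no predecessor
#1=a depends on [0:a]
#2=a depends on [1:a]
#3=b has no predecessor
#4=a depends on [2:a]
#5=c depends on [3:b]
sources: [0:a, 3:b]
N(rest) = Σ N(rest − s) over sources s of rest; N(one piece) = 1:
  size 1 → [4]=1  [5]=1
  size 2 → [2,4]=1  [3,5]=1  [4,5]=2
  size 3 → [1,2,4]=1  [2,4,5]=3  [3,4,5]=3
  size 4 → [0,1,2,4]=1  [1,2,4,5]=4  [2,3,4,5]=6
  first=0(a) contributes 10
  first=3(b) contributes 5
|[w]| = 15

15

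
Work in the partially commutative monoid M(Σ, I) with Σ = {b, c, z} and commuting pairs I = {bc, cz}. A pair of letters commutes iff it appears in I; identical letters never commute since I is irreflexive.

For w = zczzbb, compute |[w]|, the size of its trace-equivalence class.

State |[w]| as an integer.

piece 0:z — minimal
piece 1:c — minimal
piece 2:z rests on {0:z}
piece 3:z rests on {2:z}
piece 4:b rests on {3:z}
piece 5:b rests on {4:b}
minimal pieces: {0:z, 1:c}
ways to finish when only these pieces remain (= sum over removing one remaining piece with nothing left below it):
  1 left: {1}→1  {5}→1
  2 left: {1,5}→2  {4,5}→1
  3 left: {1,4,5}→3  {3,4,5}→1
  4 left: {1,3,4,5}→4  {2,3,4,5}→1
  placing 0:z first → 5 extensions
  placing 1:c first → 1 extensions
total linear extensions = 6

6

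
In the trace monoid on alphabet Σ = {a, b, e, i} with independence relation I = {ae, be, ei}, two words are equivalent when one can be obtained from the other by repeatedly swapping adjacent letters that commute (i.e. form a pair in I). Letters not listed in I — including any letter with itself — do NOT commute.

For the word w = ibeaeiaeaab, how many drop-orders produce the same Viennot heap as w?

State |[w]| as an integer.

#0=i has no predecessor
#1=b depends on [0:i]
#2=e has no predecessor
#3=a depends on [1:b]
#4=e depends on [2:e]
#5=i depends on [3:a]
#6=a depends on [5:i]
#7=e depends on [4:e]
#8=a depends on [6:a]
#9=a depends on [8:a]
#10=b depends on [9:a]
sources: [0:i, 2:e]
N(rest) = Σ N(rest − s) over sources s of rest; N(one piece) = 1:
  size 1 → [7]=1  [10]=1
  size 2 → [4,7]=1  [7,10]=2  [9,10]=1
  size 3 → [2,4,7]=1  [4,7,10]=3  [7,9,10]=3  [8,9,10]=1
  size 4 → [2,4,7,10]=4  [4,7,9,10]=6  [6,8,9,10]=1  [7,8,9,10]=4
  size 5 → [2,4,7,9,10]=10  [4,7,8,9,10]=10  [5,6,8,9,10]=1  [6,7,8,9,10]=5
  size 6 → [2,4,7,8,9,10]=20  [3,5,6,8,9,10]=1  [4,6,7,8,9,10]=15  [5,6,7,8,9,10]=6
  size 7 → [1,3,5,6,8,9,10]=1  [2,4,6,7,8,9,10]=35  [3,5,6,7,8,9,10]=7  [4,5,6,7,8,9,10]=21
  size 8 → [0,1,3,5,6,8,9,10]=1  [1,3,5,6,7,8,9,10]=8  [2,4,5,6,7,8,9,10]=56  [3,4,5,6,7,8,9,10]=28
  size 9 → [0,1,3,5,6,7,8,9,10]=9  [1,3,4,5,6,7,8,9,10]=36  [2,3,4,5,6,7,8,9,10]=84
  first=0(i) contributes 120
  first=2(e) contributes 45
|[w]| = 165

165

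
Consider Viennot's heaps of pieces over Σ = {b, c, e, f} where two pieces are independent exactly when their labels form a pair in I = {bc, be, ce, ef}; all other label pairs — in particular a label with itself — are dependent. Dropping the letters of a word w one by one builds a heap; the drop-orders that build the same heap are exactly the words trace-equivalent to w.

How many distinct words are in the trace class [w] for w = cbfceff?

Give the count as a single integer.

14

0(c) covers ∅
1(b) covers ∅
2(f) covers 0:c, 1:b
3(c) covers 2:f
4(e) covers ∅
5(f) covers 3:c
6(f) covers 5:f
floor of heap: 0:c, 1:b, 4:e
completions by unplaced set U, small U first (add the entries for U minus each lowest piece of U):
  |U|=1: {4}:1  {6}:1
  |U|=2: {4,6}:2  {5,6}:1
  |U|=3: {3,5,6}:1  {4,5,6}:3
  |U|=4: {2,3,5,6}:1  {3,4,5,6}:4
  |U|=5: {0,2,3,5,6}:1  {1,2,3,5,6}:1  {2,3,4,5,6}:5
  start at 0(c): 6
  start at 1(b): 6
  start at 4(e): 2
sum over floor = 14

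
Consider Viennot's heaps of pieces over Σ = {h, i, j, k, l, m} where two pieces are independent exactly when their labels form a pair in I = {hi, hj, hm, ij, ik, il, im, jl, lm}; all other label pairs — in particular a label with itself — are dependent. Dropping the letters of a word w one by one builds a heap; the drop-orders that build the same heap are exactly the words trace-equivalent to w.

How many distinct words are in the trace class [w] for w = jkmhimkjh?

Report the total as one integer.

#0=j has no predecessor
#1=k depends on [0:j]
#2=m depends on [1:k]
#3=h depends on [1:k]
#4=i has no predecessor
#5=m depends on [2:m]
#6=k depends on [3:h, 5:m]
#7=j depends on [6:k]
#8=h depends on [6:k]
sources: [0:j, 4:i]
N(rest) = Σ N(rest − s) over sources s of rest; N(one piece) = 1:
  size 1 → [4]=1  [7]=1  [8]=1
  size 2 → [4,7]=2  [4,8]=2  [7,8]=2
  size 3 → [4,7,8]=6  [6,7,8]=2
  size 4 → [3,6,7,8]=2  [4,6,7,8]=8  [5,6,7,8]=2
  size 5 → [2,5,6,7,8]=2  [3,4,6,7,8]=10  [3,5,6,7,8]=4  [4,5,6,7,8]=10
  size 6 → [2,3,5,6,7,8]=6  [2,4,5,6,7,8]=12  [3,4,5,6,7,8]=24
  size 7 → [1,2,3,5,6,7,8]=6  [2,3,4,5,6,7,8]=42
  first=0(j) contributes 48
  first=4(i) contributes 6
|[w]| = 54

54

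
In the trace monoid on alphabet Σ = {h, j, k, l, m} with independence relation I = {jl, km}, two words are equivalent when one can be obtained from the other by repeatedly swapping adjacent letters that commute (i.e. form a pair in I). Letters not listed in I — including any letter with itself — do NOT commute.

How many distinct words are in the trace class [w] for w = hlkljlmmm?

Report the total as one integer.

drop 0:h onto floor
drop 1:l onto {0:h}
drop 2:k onto {1:l}
drop 3:l onto {2:k}
drop 4:j onto {2:k}
drop 5:l onto {3:l}
drop 6:m onto {4:j, 5:l}
drop 7:m onto {6:m}
drop 8:m onto {7:m}
ground layer = {0:h}
drop-orders for the pieces not yet dropped (sum over which currently-grounded one goes next):
  1 to go: {8} 1
  2 to go: {7,8} 1
  3 to go: {6,7,8} 1
  4 to go: {4,6,7,8} 1  {5,6,7,8} 1
  5 to go: {3,5,6,7,8} 1  {4,5,6,7,8} 2
  6 to go: {3,4,5,6,7,8} 3
  7 to go: {2,3,4,5,6,7,8} 3
  if 0:h drops first: 3 orders

3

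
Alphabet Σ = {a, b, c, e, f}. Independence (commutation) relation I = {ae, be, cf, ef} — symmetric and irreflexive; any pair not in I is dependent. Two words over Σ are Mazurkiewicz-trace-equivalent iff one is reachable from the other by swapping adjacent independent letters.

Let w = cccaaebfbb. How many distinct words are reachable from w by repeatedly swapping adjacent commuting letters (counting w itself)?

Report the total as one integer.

piece 0:c — minimal
piece 1:c rests on {0:c}
piece 2:c rests on {1:c}
piece 3:a rests on {2:c}
piece 4:a rests on {3:a}
piece 5:e rests on {2:c}
piece 6:b rests on {4:a}
piece 7:f rests on {6:b}
piece 8:b rests on {7:f}
piece 9:b rests on {8:b}
minimal pieces: {0:c}
ways to finish when only these pieces remain (= sum over removing one remaining piece with nothing left below it):
  1 left: {5}→1  {9}→1
  2 left: {5,9}→2  {8,9}→1
  3 left: {5,8,9}→3  {7,8,9}→1
  4 left: {5,7,8,9}→4  {6,7,8,9}→1
  5 left: {4,6,7,8,9}→1  {5,6,7,8,9}→5
  6 left: {3,4,6,7,8,9}→1  {4,5,6,7,8,9}→6
  7 left: {3,4,5,6,7,8,9}→7
  8 left: {2,3,4,5,6,7,8,9}→7
  placing 0:c first → 7 extensions

7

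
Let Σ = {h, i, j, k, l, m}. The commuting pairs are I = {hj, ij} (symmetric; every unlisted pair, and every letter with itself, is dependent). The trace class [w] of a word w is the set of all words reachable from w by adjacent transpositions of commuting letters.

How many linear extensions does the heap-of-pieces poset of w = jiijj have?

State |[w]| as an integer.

piece 0:j — minimal
piece 1:i — minimal
piece 2:i rests on {1:i}
piece 3:j rests on {0:j}
piece 4:j rests on {3:j}
minimal pieces: {0:j, 1:i}
ways to finish when only these pieces remain (= sum over removing one remaining piece with nothing left below it):
  1 left: {2}→1  {4}→1
  2 left: {1,2}→1  {2,4}→2  {3,4}→1
  3 left: {0,3,4}→1  {1,2,4}→3  {2,3,4}→3
  placing 0:j first → 6 extensions
  placing 1:i first → 4 extensions
total linear extensions = 10

10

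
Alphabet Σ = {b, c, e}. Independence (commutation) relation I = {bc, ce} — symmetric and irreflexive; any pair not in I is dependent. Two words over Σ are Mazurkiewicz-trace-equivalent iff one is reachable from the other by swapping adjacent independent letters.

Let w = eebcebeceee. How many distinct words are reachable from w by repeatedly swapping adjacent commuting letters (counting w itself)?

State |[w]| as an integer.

55

piece 0:e — minimal
piece 1:e rests on {0:e}
piece 2:b rests on {1:e}
piece 3:c — minimal
piece 4:e rests on {2:b}
piece 5:b rests on {4:e}
piece 6:e rests on {5:b}
piece 7:c rests on {3:c}
piece 8:e rests on {6:e}
piece 9:e rests on {8:e}
piece 10:e rests on {9:e}
minimal pieces: {0:e, 3:c}
ways to finish when only these pieces remain (= sum over removing one remaining piece with nothing left below it):
  1 left: {7}→1  {10}→1
  2 left: {3,7}→1  {7,10}→2  {9,10}→1
  3 left: {3,7,10}→3  {7,9,10}→3  {8,9,10}→1
  4 left: {3,7,9,10}→6  {6,8,9,10}→1  {7,8,9,10}→4
  5 left: {3,7,8,9,10}→10  {5,6,8,9,10}→1  {6,7,8,9,10}→5
  6 left: {3,6,7,8,9,10}→15  {4,5,6,8,9,10}→1  {5,6,7,8,9,10}→6
  7 left: {2,4,5,6,8,9,10}→1  {3,5,6,7,8,9,10}→21  {4,5,6,7,8,9,10}→7
  8 left: {1,2,4,5,6,8,9,10}→1  {2,4,5,6,7,8,9,10}→8  {3,4,5,6,7,8,9,10}→28
  9 left: {0,1,2,4,5,6,8,9,10}→1  {1,2,4,5,6,7,8,9,10}→9  {2,3,4,5,6,7,8,9,10}→36
  placing 0:e first → 45 extensions
  placing 3:c first → 10 extensions
total linear extensions = 55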